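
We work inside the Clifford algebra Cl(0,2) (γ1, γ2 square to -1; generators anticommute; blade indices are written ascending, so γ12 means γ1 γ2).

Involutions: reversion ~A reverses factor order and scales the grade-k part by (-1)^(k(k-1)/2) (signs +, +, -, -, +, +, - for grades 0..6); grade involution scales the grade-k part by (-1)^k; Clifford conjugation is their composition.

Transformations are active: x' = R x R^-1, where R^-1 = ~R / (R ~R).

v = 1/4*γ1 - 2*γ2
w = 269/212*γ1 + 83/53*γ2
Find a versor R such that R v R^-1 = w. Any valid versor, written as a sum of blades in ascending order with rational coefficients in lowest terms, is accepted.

Key observation: q(v) = q(w) = -65/16 (sandwiches preserve the norm), so R = v + w = 161/106*γ1 - 23/53*γ2 works whenever it is invertible — the component of v along it is kept and (v - w)/2 reverses, sending v to w.
Answer: 161/106*γ1 - 23/53*γ2


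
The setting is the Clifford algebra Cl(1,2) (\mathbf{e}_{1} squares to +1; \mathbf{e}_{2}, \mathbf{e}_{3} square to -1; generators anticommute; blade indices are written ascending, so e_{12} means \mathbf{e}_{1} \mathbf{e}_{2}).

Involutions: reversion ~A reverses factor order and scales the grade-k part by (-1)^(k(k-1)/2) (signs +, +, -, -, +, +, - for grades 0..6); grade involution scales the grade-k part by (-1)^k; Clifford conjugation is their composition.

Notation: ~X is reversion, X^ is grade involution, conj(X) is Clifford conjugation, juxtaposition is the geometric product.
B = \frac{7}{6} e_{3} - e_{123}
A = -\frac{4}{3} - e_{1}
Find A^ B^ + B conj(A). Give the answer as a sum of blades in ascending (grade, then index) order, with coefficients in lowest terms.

first term: \frac{14}{9} e_{3} - \frac{7}{6} e_{13} + e_{23} - \frac{4}{3} e_{123}
second term: -\frac{14}{9} e_{3} - \frac{7}{6} e_{13} - e_{23} + \frac{4}{3} e_{123}
Answer: -\frac{7}{3} e_{13}


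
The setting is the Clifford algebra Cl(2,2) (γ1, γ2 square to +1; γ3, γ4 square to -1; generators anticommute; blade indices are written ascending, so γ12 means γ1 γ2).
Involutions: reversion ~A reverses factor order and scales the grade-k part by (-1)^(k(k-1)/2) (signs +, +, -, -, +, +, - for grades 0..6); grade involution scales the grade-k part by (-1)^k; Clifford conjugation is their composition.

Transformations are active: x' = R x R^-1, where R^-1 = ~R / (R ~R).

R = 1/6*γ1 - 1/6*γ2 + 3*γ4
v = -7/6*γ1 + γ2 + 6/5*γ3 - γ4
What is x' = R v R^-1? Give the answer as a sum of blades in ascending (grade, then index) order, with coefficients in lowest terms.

~R = 1/6*γ1 - 1/6*γ2 + 3*γ4, and R ~R = -161/18, so R^-1 = ~R / (-161/18).
R v = 95/36 - 1/36*γ12 + 1/5*γ13 + 10/3*γ14 - 1/5*γ23 - 17/6*γ24 - 18/5*γ34
Answer: 172/161*γ1 - 871/966*γ2 - 6/5*γ3 - 124/161*γ4


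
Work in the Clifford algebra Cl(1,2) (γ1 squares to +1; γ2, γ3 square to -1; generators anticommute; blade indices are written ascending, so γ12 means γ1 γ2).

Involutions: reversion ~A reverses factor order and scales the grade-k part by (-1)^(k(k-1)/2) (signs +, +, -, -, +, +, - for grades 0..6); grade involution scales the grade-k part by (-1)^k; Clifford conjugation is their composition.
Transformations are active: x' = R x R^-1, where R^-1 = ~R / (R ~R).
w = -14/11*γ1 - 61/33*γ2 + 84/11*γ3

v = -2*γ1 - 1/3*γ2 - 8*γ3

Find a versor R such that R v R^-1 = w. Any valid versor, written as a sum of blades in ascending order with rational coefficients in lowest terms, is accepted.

Here q(v) = q(w) = -541/9; the classical choice R = v + w = -36/11*γ1 - 24/11*γ2 - 4/11*γ3 then realises v -> w under the sandwich.
Answer: -36/11*γ1 - 24/11*γ2 - 4/11*γ3


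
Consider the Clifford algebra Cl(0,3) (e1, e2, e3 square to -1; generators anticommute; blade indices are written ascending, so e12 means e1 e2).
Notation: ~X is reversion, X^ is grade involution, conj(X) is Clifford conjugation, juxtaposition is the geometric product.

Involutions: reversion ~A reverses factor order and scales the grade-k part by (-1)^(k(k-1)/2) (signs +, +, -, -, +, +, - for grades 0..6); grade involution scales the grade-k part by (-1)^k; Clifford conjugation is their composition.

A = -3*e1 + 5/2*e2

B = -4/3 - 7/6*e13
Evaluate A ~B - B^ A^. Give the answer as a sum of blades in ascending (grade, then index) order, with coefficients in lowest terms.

first term: 4*e1 - 10/3*e2 + 7/2*e3 - 35/12*e123
second term: -4*e1 + 10/3*e2 - 7/2*e3 - 35/12*e123
Answer: 8*e1 - 20/3*e2 + 7*e3


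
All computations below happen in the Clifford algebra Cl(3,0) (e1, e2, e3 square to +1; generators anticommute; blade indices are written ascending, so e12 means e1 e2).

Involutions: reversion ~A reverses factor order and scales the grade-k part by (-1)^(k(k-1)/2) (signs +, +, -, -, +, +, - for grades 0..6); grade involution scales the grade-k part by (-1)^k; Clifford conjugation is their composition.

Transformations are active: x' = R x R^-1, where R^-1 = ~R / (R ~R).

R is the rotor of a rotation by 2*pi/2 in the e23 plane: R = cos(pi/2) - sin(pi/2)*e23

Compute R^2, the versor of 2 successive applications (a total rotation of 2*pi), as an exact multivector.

Rotor phase runs at HALF the rotation angle; powers of one rotor simply add phase, so after 2 steps in e23 the phase is 2*pi/2 = pi and R^2 = cos(pi) - sin(pi)*e23.
cos(pi) = -1 and sin(pi) = 0, so R^2 = -1. The total rotation 2*pi is 1 full turn, so every vector returns to itself, yet the rotor is -1, on the OTHER sheet of the double cover (an odd number of 2*pi turns).
Answer: -1


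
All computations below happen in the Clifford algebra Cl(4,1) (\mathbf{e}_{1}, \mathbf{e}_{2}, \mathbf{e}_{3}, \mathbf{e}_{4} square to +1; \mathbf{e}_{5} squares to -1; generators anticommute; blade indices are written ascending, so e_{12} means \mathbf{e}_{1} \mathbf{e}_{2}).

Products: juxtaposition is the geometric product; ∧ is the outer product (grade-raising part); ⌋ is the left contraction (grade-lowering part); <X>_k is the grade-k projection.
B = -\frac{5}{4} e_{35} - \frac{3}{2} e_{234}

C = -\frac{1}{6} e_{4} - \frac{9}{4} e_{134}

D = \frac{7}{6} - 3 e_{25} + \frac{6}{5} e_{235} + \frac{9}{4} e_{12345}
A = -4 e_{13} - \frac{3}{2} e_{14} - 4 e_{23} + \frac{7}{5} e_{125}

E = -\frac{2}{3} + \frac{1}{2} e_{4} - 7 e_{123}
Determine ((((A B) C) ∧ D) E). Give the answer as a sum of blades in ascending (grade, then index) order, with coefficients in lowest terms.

step 1: -6 e_{4} + 5 e_{15} + 5 e_{25} + \frac{1}{2} e_{123} - 6 e_{124} + \frac{9}{40} e_{1345}
step 2: 1 - \frac{81}{160} e_{5} + e_{12} + \frac{27}{2} e_{13} - \frac{27}{2} e_{23} - \frac{9}{8} e_{24} + \frac{3}{80} e_{135} + \frac{5}{6} e_{145} + \frac{5}{6} e_{245} + \frac{45}{4} e_{345} - \frac{1}{12} e_{1234} - \frac{45}{4} e_{12345}
step 3: \frac{7}{6} - \frac{189}{320} e_{5} + \frac{7}{6} e_{12} + \frac{63}{4} e_{13} - \frac{63}{4} e_{23} - \frac{21}{16} e_{24} - 3 e_{25} + \frac{7}{160} e_{135} + \frac{35}{36} e_{145} + \frac{6}{5} e_{235} + \frac{35}{36} e_{245} + \frac{105}{8} e_{345} - \frac{7}{72} e_{1234} + \frac{81}{2} e_{1235} - \frac{87}{8} e_{12345}
step 4: -\frac{7}{9} - \frac{441}{4} e_{1} - \frac{3549}{32} e_{2} + \frac{49}{6} e_{3} + \frac{91}{72} e_{4} - \frac{45297}{160} e_{5} - \frac{7}{9} e_{12} - \frac{21}{2} e_{13} - \frac{3199}{360} e_{15} + \frac{21}{2} e_{23} + \frac{7}{8} e_{24} + \frac{2621}{1440} e_{25} - \frac{105}{16} e_{35} - \frac{48531}{640} e_{45} - \frac{1183}{144} e_{123} + \frac{7}{12} e_{124} + \frac{273}{16} e_{134} + \frac{5033}{240} e_{135} - \frac{35}{54} e_{145} - \frac{63}{8} e_{234} - \frac{4}{5} e_{235} + \frac{23}{27} e_{245} - \frac{35}{4} e_{345} + \frac{7}{108} e_{1234} - \frac{8223}{320} e_{1235} - \frac{735}{8} e_{1245} + \frac{19537}{2880} e_{1345} - \frac{1333}{180} e_{2345} - 13 e_{12345}
Answer: -\frac{7}{9} - \frac{441}{4} e_{1} - \frac{3549}{32} e_{2} + \frac{49}{6} e_{3} + \frac{91}{72} e_{4} - \frac{45297}{160} e_{5} - \frac{7}{9} e_{12} - \frac{21}{2} e_{13} - \frac{3199}{360} e_{15} + \frac{21}{2} e_{23} + \frac{7}{8} e_{24} + \frac{2621}{1440} e_{25} - \frac{105}{16} e_{35} - \frac{48531}{640} e_{45} - \frac{1183}{144} e_{123} + \frac{7}{12} e_{124} + \frac{273}{16} e_{134} + \frac{5033}{240} e_{135} - \frac{35}{54} e_{145} - \frac{63}{8} e_{234} - \frac{4}{5} e_{235} + \frac{23}{27} e_{245} - \frac{35}{4} e_{345} + \frac{7}{108} e_{1234} - \frac{8223}{320} e_{1235} - \frac{735}{8} e_{1245} + \frac{19537}{2880} e_{1345} - \frac{1333}{180} e_{2345} - 13 e_{12345}


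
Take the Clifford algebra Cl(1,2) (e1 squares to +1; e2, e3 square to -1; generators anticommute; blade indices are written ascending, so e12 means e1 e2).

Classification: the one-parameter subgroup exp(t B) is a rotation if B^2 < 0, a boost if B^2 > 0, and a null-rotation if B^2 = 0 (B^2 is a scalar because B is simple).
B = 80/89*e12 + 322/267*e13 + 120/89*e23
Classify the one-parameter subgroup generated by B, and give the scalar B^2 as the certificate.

B^2 term by term: the squares give (80/89)^2*(e12)^2 + (322/267)^2*(e13)^2 + (120/89)^2*(e23)^2 = 6400/7921*(+1) + 103684/71289*(+1) + 14400/7921*(-1) = 4/9 (each basis 2-blade squares to minus the product of its generators' squares); cross terms between blades sharing an index anticommute and cancel. So B^2 = 4/9.
Answer: boost, certificate B^2 = 4/9. B^2 = 4/9 is basis-independent, so its sign is the whole story.


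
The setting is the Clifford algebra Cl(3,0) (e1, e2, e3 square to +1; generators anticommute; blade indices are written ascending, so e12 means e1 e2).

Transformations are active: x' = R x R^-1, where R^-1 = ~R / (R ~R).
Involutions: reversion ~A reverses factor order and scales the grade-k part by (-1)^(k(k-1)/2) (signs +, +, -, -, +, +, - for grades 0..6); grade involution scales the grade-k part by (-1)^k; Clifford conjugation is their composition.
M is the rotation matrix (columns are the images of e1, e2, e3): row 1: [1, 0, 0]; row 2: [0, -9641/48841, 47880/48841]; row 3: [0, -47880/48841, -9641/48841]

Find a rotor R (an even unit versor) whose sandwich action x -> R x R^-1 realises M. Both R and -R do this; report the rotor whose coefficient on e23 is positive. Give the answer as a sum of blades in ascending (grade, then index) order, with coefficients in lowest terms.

Method: write R = a + b12*e12 + b13*e13 + b23*e23 with a^2 + b12^2 + b13^2 + b23^2 = 1 (so R^-1 = ~R). Expanding the columns R e_j ~R gives tr M = 4a^2 - 1 and, from the antisymmetric part, M21 - M12 = -4a*b12, M13 - M31 = 4a*b13, M32 - M23 = -4a*b23.
Here tr M = 29559/48841, so a^2 = (1 + tr M)/4 = 19600/48841 and a = ±140/221. Taking a = 140/221: M21 - M12 = 0, M13 - M31 = 0, M32 - M23 = -95760/48841, giving b12 = 0, b13 = 0, b23 = 171/221, i.e. R = 140/221 + 171/221*e23.
Its e23 coefficient is already positive.
Answer: 140/221 + 171/221*e23. Note: both R and -R realise this M (trace 29559/48841); the covering map identifies them, and the e23-coefficient sign is the tie-breaker.


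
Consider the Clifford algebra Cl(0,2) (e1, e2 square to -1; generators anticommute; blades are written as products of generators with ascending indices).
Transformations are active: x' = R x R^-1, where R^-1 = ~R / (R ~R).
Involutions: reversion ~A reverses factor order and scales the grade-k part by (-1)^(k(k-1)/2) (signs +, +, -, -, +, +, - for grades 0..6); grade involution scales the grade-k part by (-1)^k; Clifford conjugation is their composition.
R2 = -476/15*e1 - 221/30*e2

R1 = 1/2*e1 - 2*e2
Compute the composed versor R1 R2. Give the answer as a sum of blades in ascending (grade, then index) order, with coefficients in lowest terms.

Distribute over the terms of R1 (each basis-blade product reordered to ascending indices, repeated generators contracted through their squares):
(1/2*e1) R2 = 238/15 - 221/60*e1 e2
(-2*e2) R2 = -221/15 - 952/15*e1 e2
Summing the partial products and collecting blades:
Answer: 17/15 - 1343/20*e1 e2


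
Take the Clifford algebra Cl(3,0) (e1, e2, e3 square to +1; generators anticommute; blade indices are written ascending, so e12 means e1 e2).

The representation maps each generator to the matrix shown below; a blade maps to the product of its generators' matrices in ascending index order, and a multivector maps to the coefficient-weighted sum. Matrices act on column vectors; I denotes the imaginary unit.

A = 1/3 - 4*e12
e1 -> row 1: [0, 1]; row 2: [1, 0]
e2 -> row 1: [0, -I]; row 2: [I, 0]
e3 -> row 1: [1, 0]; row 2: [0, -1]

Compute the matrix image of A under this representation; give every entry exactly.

Bivector images (products of the table entries): rho(e12) = rho(e1)rho(e2) = row 1: [I, 0]; row 2: [0, -I].
M = (1/3)*1 + (-4)*rho(e12), summed entrywise (1 is the identity matrix):
Answer: row 1: [1/3 - 4*I, 0]; row 2: [0, 1/3 + 4*I]


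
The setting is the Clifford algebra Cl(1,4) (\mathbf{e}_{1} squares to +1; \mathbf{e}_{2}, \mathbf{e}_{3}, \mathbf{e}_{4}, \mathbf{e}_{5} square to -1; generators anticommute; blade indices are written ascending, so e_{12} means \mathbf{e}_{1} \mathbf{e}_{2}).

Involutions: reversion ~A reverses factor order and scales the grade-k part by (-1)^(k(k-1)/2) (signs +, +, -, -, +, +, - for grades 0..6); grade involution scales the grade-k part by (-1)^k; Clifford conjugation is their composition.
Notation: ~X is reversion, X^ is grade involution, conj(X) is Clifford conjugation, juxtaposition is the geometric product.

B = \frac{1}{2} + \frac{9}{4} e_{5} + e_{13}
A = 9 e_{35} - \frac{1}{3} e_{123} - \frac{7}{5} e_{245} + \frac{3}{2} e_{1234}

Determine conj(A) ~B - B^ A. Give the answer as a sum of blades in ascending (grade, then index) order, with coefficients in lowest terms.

first term: -\frac{1}{3} e_{2} + \frac{81}{4} e_{3} + 9 e_{15} + \frac{93}{20} e_{24} - \frac{9}{2} e_{35} - \frac{1}{6} e_{123} - \frac{7}{10} e_{245} + \frac{3}{4} e_{1234} - \frac{3}{4} e_{1235} + \frac{79}{40} e_{12345}
second term: \frac{1}{3} e_{2} - \frac{81}{4} e_{3} - 9 e_{15} - \frac{93}{20} e_{24} + \frac{9}{2} e_{35} - \frac{1}{6} e_{123} - \frac{7}{10} e_{245} + \frac{3}{4} e_{1234} - \frac{3}{4} e_{1235} - \frac{79}{40} e_{12345}
Answer: -\frac{2}{3} e_{2} + \frac{81}{2} e_{3} + 18 e_{15} + \frac{93}{10} e_{24} - 9 e_{35} + \frac{79}{20} e_{12345}


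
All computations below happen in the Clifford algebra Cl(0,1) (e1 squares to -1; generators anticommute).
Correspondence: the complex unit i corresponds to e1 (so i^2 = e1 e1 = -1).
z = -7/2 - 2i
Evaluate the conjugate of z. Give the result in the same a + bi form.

In blades: z = -7/2 - 2*e1.
Conjugation here is Clifford conjugation: the scalar is fixed and the grade-1 and grade-2 blades all flip sign, giving -7/2 + 2*e1; translating back:
Answer: -7/2 + 2i


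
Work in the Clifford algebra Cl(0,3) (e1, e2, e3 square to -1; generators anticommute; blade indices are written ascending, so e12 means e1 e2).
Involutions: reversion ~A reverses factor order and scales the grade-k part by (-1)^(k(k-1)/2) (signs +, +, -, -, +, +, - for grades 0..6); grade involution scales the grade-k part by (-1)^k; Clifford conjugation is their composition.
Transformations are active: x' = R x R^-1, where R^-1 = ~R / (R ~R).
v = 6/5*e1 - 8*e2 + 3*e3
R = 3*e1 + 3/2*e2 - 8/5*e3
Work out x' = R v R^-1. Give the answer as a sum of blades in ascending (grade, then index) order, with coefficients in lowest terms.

~R = 3*e1 + 3/2*e2 - 8/5*e3, and R ~R = -1381/100, so R^-1 = ~R / (-1381/100).
R v = 66/5 - 129/5*e12 + 273/25*e13 - 83/10*e23
Answer: -47886/6905*e1 + 7088/1381*e2 + 81/1381*e3


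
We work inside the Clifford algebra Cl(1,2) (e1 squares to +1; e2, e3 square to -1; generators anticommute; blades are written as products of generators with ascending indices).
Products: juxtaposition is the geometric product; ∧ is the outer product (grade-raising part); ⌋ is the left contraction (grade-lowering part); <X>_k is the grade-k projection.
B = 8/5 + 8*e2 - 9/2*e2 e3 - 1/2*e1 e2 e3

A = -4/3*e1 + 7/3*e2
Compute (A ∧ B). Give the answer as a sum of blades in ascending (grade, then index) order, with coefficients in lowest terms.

step 1: -32/15*e1 + 56/15*e2 - 32/3*e1 e2 + 6*e1 e2 e3
Answer: -32/15*e1 + 56/15*e2 - 32/3*e1 e2 + 6*e1 e2 e3


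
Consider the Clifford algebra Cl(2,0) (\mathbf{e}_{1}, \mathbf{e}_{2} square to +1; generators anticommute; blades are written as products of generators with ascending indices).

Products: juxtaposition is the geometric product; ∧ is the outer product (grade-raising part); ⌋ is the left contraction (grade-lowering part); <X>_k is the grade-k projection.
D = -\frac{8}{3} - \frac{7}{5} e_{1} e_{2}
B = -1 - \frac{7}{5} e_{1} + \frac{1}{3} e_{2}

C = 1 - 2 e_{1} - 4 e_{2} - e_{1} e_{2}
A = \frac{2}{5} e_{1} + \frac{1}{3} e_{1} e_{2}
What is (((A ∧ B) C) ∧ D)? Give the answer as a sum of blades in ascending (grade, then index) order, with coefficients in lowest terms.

step 1: -\frac{2}{5} e_{1} - \frac{1}{5} e_{1} e_{2}
step 2: \frac{3}{5} + \frac{2}{5} e_{1} + \frac{7}{5} e_{1} e_{2}
step 3: -\frac{8}{5} - \frac{16}{15} e_{1} - \frac{343}{75} e_{1} e_{2}
Answer: -\frac{8}{5} - \frac{16}{15} e_{1} - \frac{343}{75} e_{1} e_{2}


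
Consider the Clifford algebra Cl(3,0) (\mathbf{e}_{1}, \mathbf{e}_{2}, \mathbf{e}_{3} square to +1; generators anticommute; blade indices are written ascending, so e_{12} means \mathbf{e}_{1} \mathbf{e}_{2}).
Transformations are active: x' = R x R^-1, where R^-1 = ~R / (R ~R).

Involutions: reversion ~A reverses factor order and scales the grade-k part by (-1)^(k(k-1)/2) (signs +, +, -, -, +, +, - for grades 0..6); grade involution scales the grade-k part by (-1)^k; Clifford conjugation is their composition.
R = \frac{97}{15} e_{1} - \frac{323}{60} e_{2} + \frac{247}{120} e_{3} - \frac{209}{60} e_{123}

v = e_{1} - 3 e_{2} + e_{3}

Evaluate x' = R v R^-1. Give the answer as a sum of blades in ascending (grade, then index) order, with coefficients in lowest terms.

~R = \frac{97}{15} e_{1} - \frac{323}{60} e_{2} + \frac{247}{120} e_{3} + \frac{209}{60} e_{123}, and R ~R = \frac{50209}{576}, so R^-1 = ~R / (\frac{50209}{576}).
R v = \frac{987}{40} - \frac{35}{2} e_{12} - \frac{145}{24} e_{13} - \frac{323}{120} e_{23}
Answer: \frac{3903}{1357} e_{1} - \frac{18001}{33925} e_{2} + \frac{53057}{33925} e_{3}


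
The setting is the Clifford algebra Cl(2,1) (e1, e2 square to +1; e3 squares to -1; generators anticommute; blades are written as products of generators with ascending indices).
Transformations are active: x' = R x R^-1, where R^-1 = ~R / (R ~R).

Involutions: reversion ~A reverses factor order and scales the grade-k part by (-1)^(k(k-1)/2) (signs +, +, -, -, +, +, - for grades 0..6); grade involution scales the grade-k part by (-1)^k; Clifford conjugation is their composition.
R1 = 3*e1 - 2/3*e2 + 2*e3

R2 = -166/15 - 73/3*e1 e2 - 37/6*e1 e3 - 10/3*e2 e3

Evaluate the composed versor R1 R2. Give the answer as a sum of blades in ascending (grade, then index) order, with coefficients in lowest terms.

Distribute over the terms of R1 (each basis-blade product reordered to ascending indices, repeated generators contracted through their squares):
(3*e1) R2 = -166/5*e1 - 73*e2 - 37/2*e3 - 10*e1 e2 e3
(-2/3*e2) R2 = -146/9*e1 + 332/45*e2 + 20/9*e3 - 37/9*e1 e2 e3
(2*e3) R2 = -37/3*e1 - 20/3*e2 - 332/15*e3 - 146/3*e1 e2 e3
Summing the partial products and collecting blades:
Answer: -2779/45*e1 - 3253/45*e2 - 3457/90*e3 - 565/9*e1 e2 e3


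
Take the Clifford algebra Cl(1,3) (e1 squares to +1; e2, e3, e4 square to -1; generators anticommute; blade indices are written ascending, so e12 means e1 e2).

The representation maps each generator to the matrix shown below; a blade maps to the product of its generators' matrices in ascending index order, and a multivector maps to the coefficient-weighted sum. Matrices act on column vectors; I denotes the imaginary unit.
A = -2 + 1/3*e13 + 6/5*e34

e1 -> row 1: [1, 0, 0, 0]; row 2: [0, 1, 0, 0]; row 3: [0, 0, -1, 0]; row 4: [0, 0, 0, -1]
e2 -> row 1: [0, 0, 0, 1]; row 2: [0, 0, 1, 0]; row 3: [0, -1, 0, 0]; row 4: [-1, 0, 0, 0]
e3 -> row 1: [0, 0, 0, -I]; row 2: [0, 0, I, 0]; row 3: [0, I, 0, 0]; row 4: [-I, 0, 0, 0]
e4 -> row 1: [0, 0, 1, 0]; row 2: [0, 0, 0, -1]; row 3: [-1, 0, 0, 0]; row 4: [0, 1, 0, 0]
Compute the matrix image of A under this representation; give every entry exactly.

Bivector images (products of the table entries): rho(e13) = rho(e1)rho(e3) = row 1: [0, 0, 0, -I]; row 2: [0, 0, I, 0]; row 3: [0, -I, 0, 0]; row 4: [I, 0, 0, 0]; rho(e34) = rho(e3)rho(e4) = row 1: [0, -I, 0, 0]; row 2: [-I, 0, 0, 0]; row 3: [0, 0, 0, -I]; row 4: [0, 0, -I, 0].
M = (-2)*1 + (1/3)*rho(e13) + (6/5)*rho(e34), summed entrywise (1 is the identity matrix):
Answer: row 1: [-2, -6*I/5, 0, -I/3]; row 2: [-6*I/5, -2, I/3, 0]; row 3: [0, -I/3, -2, -6*I/5]; row 4: [I/3, 0, -6*I/5, -2]


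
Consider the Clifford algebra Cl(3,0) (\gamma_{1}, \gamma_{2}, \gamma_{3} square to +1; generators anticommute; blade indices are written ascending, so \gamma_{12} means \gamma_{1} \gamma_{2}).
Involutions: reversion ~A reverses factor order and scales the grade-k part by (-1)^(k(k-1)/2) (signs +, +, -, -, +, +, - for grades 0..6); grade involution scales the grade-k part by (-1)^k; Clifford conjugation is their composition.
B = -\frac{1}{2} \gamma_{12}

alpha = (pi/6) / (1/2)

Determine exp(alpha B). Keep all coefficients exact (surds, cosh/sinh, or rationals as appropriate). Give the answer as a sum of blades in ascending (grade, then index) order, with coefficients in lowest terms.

B^2 = (-\frac{1}{2})^2*(\gamma_{12})^2 = \frac{1}{4}*(-1) = -\frac{1}{4} (a basis 2-blade squares to minus the product of its generators' squares).
B^2 = -\frac{1}{4} — the negative square puts this in the circular regime; l = \frac{1}{2}, alpha*l = \frac{\pi}{6}, so exp(alpha B) = cos(\frac{\pi}{6}) + (sin(\frac{\pi}{6})/(\frac{1}{2}))*B = \frac{\sqrt{3}}{2} + (1)*B.
Answer: \frac{\sqrt{3}}{2} - \frac{1}{2} \gamma_{12}


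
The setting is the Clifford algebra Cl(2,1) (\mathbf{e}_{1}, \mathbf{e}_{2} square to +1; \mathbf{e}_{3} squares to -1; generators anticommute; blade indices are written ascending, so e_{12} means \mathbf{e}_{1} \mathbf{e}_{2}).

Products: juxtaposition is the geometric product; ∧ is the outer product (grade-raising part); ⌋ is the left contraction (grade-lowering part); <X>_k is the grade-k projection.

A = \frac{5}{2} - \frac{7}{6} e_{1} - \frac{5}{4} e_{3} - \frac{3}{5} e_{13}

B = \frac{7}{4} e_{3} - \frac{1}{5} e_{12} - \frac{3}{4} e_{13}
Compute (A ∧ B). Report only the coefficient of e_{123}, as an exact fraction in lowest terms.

step 1: \frac{35}{8} e_{3} - \frac{1}{2} e_{12} - \frac{47}{12} e_{13} + \frac{1}{4} e_{123}
Answer: \frac{1}{4}


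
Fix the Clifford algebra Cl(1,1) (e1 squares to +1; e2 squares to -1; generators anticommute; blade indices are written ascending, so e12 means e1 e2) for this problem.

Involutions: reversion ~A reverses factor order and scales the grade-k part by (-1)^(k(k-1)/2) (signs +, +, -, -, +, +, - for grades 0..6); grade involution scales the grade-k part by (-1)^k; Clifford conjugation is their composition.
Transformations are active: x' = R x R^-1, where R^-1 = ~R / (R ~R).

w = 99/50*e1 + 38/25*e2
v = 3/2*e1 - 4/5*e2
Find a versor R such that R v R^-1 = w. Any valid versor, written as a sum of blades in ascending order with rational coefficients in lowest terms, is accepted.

Key observation: q(v) = q(w) = 161/100 (sandwiches preserve the norm), so R = v + w = 87/25*e1 + 18/25*e2 works whenever it is invertible — the component of v along it is kept and (v - w)/2 reverses, sending v to w.
Answer: 87/25*e1 + 18/25*e2


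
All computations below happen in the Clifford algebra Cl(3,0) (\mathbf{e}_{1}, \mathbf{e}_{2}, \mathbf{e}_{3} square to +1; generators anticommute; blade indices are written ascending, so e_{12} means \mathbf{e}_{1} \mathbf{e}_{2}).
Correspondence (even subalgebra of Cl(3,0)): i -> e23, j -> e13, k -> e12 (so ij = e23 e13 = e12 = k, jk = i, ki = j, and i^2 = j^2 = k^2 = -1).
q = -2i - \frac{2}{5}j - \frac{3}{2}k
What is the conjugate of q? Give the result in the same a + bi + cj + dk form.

In blades: q = -\frac{3}{2} e_{12} - \frac{2}{5} e_{13} - 2 e_{23}.
Quaternion conjugation is reversion on the even subalgebra: the scalar is fixed and every grade-2 blade flips sign, giving \frac{3}{2} e_{12} + \frac{2}{5} e_{13} + 2 e_{23}; translating back:
Answer: 2i + \frac{2}{5}j + \frac{3}{2}k


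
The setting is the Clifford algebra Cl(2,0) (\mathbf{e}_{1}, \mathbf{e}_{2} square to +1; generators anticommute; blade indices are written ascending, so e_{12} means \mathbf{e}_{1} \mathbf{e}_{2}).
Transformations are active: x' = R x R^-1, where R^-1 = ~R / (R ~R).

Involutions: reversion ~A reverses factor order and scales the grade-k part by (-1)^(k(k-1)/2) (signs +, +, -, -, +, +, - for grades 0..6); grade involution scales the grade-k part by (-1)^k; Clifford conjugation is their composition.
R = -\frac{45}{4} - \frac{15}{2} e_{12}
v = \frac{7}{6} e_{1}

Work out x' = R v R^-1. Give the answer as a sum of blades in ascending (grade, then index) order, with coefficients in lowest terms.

~R = -\frac{45}{4} + \frac{15}{2} e_{12}, and R ~R = \frac{2925}{16}, so R^-1 = ~R / (\frac{2925}{16}).
R v = -\frac{105}{8} e_{1} + \frac{35}{4} e_{2}
Answer: \frac{35}{78} e_{1} - \frac{14}{13} e_{2}


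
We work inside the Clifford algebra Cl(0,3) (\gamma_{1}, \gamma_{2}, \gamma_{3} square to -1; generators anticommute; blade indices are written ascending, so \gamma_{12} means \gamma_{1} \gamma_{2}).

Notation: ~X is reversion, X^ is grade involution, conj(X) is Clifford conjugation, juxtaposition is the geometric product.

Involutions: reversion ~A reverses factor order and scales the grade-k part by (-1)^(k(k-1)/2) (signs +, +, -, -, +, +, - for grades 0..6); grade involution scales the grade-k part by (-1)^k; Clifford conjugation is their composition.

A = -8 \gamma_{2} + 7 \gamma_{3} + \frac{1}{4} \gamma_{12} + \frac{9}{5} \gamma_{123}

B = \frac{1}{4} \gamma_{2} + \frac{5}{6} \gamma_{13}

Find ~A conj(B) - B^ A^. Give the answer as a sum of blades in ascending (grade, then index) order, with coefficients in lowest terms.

first term: -2 - \frac{283}{48} \gamma_{1} + \frac{3}{2} \gamma_{2} + \frac{9}{20} \gamma_{13} + \frac{47}{24} \gamma_{23} - \frac{20}{3} \gamma_{123}
second term: 2 + \frac{277}{48} \gamma_{1} - \frac{3}{2} \gamma_{2} + \frac{9}{20} \gamma_{13} + \frac{37}{24} \gamma_{23} - \frac{20}{3} \gamma_{123}
Answer: -4 - \frac{35}{3} \gamma_{1} + 3 \gamma_{2} + \frac{5}{12} \gamma_{23}


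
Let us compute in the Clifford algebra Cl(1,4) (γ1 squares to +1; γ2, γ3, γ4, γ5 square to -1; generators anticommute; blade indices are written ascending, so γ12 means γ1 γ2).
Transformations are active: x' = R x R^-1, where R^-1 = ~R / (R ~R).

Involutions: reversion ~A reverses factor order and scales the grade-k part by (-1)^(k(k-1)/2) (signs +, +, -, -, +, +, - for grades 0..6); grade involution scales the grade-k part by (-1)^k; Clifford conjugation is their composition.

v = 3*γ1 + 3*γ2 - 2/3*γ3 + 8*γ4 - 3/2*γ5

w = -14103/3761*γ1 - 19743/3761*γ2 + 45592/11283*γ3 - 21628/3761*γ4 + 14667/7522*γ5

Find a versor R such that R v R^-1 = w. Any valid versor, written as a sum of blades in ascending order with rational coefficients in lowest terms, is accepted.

Sketch: the shared square -2401/36 makes R = v + w = -2820/3761*γ1 - 8460/3761*γ2 + 12690/3761*γ3 + 8460/3761*γ4 + 1692/3761*γ5 the natural versor; its sandwich fixes that direction, negates (v - w)/2, and sends v to w.
Answer: -2820/3761*γ1 - 8460/3761*γ2 + 12690/3761*γ3 + 8460/3761*γ4 + 1692/3761*γ5


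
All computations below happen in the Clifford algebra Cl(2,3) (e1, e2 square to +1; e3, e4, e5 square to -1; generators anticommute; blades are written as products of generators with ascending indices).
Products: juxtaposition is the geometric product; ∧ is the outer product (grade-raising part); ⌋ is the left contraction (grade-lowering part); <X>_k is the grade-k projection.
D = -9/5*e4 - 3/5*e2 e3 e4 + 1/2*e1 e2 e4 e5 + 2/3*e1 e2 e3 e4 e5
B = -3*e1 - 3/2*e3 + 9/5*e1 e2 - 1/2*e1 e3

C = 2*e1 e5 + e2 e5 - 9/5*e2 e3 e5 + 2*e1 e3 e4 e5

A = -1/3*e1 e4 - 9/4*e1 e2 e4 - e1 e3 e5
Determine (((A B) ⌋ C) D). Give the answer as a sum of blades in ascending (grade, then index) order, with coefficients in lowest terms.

step 1: 61/20*e4 + 1/2*e5 + 3/2*e1 e5 + 123/20*e2 e4 + 1/6*e3 e4 + 3*e3 e5 - 1/2*e1 e3 e4 - 9/8*e2 e3 e4 - 9/5*e2 e3 e5 - 27/8*e1 e2 e3 e4
step 2: -6/25 + e1 + 59/10*e2 + e5 + 6*e1 e4 - 1/3*e1 e5 + 9/10*e2 e3 + 3*e3 e4 + e1 e3 e4 - 61/10*e1 e3 e5
step 3: 54/5*e1 + 9/5*e2 + 27/5*e3 - 27/250*e4 + 3/5*e1 e2 + 9/5*e1 e3 - 9/5*e1 e4 - 1114/75*e2 e4 - 11/3*e2 e5 - 177/50*e3 e4 + 9/5*e4 e5 + 18/5*e1 e2 e3 + 1/2*e1 e2 e4 - 2*e1 e2 e5 - 59/20*e1 e4 e5 - 19367/4500*e2 e3 e4 + 7/2*e2 e3 e5 + 1/2*e2 e4 e5 - 19/15*e1 e2 e3 e4 - 3/2*e1 e2 e3 e5 - 189/50*e1 e2 e4 e5 - 4609/300*e1 e3 e4 e5 + 19/15*e2 e3 e4 e5 - 9/25*e1 e2 e3 e4 e5
Answer: 54/5*e1 + 9/5*e2 + 27/5*e3 - 27/250*e4 + 3/5*e1 e2 + 9/5*e1 e3 - 9/5*e1 e4 - 1114/75*e2 e4 - 11/3*e2 e5 - 177/50*e3 e4 + 9/5*e4 e5 + 18/5*e1 e2 e3 + 1/2*e1 e2 e4 - 2*e1 e2 e5 - 59/20*e1 e4 e5 - 19367/4500*e2 e3 e4 + 7/2*e2 e3 e5 + 1/2*e2 e4 e5 - 19/15*e1 e2 e3 e4 - 3/2*e1 e2 e3 e5 - 189/50*e1 e2 e4 e5 - 4609/300*e1 e3 e4 e5 + 19/15*e2 e3 e4 e5 - 9/25*e1 e2 e3 e4 e5


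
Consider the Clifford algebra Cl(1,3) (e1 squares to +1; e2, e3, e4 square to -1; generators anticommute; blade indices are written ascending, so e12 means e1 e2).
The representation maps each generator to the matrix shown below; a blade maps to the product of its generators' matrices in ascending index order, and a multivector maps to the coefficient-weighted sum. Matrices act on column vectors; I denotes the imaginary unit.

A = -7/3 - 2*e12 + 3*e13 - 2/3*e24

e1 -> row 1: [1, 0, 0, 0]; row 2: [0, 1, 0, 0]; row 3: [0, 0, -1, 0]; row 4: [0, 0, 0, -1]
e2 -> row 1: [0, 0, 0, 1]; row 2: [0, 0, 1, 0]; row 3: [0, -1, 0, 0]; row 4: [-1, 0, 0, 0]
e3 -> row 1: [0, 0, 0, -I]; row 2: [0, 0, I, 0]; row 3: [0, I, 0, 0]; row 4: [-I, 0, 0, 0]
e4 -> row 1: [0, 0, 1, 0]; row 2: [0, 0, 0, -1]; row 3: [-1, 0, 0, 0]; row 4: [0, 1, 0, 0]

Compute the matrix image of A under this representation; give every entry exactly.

Bivector images (products of the table entries): rho(e12) = rho(e1)rho(e2) = row 1: [0, 0, 0, 1]; row 2: [0, 0, 1, 0]; row 3: [0, 1, 0, 0]; row 4: [1, 0, 0, 0]; rho(e13) = rho(e1)rho(e3) = row 1: [0, 0, 0, -I]; row 2: [0, 0, I, 0]; row 3: [0, -I, 0, 0]; row 4: [I, 0, 0, 0]; rho(e24) = rho(e2)rho(e4) = row 1: [0, 1, 0, 0]; row 2: [-1, 0, 0, 0]; row 3: [0, 0, 0, 1]; row 4: [0, 0, -1, 0].
M = (-7/3)*1 + (-2)*rho(e12) + (3)*rho(e13) + (-2/3)*rho(e24), summed entrywise (1 is the identity matrix):
Answer: row 1: [-7/3, -2/3, 0, -2 - 3*I]; row 2: [2/3, -7/3, -2 + 3*I, 0]; row 3: [0, -2 - 3*I, -7/3, -2/3]; row 4: [-2 + 3*I, 0, 2/3, -7/3]


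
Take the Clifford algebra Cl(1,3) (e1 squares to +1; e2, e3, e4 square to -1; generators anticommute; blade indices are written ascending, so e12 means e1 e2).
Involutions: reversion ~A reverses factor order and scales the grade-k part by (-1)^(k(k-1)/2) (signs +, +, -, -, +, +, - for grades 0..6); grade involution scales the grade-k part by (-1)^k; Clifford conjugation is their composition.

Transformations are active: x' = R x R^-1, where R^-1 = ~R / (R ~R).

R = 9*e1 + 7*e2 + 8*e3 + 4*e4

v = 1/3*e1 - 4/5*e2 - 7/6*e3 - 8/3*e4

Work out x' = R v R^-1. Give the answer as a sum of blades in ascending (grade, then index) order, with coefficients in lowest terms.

~R = 9*e1 + 7*e2 + 8*e3 + 4*e4, and R ~R = -48, so R^-1 = ~R / (-48).
R v = 143/5 - 143/15*e12 - 79/6*e13 - 76/3*e14 - 53/30*e23 - 232/15*e24 - 50/3*e34
Answer: -1327/120*e1 - 181/24*e2 - 251/30*e3 - 21/10*e4


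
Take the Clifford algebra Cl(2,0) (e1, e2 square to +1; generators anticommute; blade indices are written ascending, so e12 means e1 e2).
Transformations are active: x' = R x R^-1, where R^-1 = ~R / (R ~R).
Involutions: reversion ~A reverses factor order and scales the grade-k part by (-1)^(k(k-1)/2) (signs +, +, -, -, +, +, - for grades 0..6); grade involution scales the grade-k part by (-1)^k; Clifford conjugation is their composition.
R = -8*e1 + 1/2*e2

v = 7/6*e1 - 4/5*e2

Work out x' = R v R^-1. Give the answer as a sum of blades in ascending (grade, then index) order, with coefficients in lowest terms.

~R = -8*e1 + 1/2*e2, and R ~R = 257/4, so R^-1 = ~R / (257/4).
R v = -146/15 + 349/60*e12
Answer: 3231/2570*e1 + 500/771*e2


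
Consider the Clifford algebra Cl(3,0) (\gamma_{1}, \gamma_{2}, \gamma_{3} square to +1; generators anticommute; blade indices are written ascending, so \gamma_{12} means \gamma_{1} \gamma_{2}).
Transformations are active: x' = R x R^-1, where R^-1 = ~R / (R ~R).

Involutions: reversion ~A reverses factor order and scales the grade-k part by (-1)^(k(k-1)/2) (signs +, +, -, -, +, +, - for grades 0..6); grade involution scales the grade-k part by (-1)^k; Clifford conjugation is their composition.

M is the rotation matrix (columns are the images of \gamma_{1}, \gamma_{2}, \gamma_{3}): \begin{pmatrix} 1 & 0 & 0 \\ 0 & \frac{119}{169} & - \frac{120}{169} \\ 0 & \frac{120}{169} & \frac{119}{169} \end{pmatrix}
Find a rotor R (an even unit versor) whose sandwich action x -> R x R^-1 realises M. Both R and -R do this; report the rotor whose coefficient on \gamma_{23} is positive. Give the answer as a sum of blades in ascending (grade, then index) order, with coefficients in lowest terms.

Method: write R = a + b12*\gamma_{12} + b13*\gamma_{13} + b23*\gamma_{23} with a^2 + b12^2 + b13^2 + b23^2 = 1 (so R^-1 = ~R). Expanding the columns R e_j ~R gives tr M = 4a^2 - 1 and, from the antisymmetric part, M21 - M12 = -4a*b12, M13 - M31 = 4a*b13, M32 - M23 = -4a*b23.
Here tr M = \frac{407}{169}, so a^2 = (1 + tr M)/4 = \frac{144}{169} and a = ±\frac{12}{13}. Taking a = \frac{12}{13}: M21 - M12 = 0, M13 - M31 = 0, M32 - M23 = \frac{240}{169}, giving b12 = 0, b13 = 0, b23 = -\frac{5}{13}, i.e. R = \frac{12}{13} - \frac{5}{13} \gamma_{23}.
Its \gamma_{23} coefficient is negative, so report the other preimage -R.
Answer: -\frac{12}{13} + \frac{5}{13} \gamma_{23}. Key observation: the double cover Spin(3) -> SO(3) sends R and -R to the same matrix (trace \frac{407}{169} here), so the stated sign of the \gamma_{23} coefficient is what selects one sheet.


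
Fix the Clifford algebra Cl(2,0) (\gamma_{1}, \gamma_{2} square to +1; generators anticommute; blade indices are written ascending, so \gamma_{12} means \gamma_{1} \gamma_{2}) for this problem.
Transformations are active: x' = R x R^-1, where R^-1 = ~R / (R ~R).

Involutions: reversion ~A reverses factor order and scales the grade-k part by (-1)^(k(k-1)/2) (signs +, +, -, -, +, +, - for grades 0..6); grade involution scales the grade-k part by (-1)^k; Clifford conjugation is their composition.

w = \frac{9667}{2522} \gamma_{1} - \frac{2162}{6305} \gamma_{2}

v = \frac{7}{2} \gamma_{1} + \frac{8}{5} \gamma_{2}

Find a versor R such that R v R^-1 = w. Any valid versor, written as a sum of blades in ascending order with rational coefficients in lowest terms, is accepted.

A norm check does it: q(v) = q(w) = \frac{1481}{100}, hence R = v + w = \frac{9247}{1261} \gamma_{1} + \frac{7926}{6305} \gamma_{2} realises the map — parallel part kept, (v - w)/2 negated, v carried to w.
Answer: \frac{9247}{1261} \gamma_{1} + \frac{7926}{6305} \gamma_{2}


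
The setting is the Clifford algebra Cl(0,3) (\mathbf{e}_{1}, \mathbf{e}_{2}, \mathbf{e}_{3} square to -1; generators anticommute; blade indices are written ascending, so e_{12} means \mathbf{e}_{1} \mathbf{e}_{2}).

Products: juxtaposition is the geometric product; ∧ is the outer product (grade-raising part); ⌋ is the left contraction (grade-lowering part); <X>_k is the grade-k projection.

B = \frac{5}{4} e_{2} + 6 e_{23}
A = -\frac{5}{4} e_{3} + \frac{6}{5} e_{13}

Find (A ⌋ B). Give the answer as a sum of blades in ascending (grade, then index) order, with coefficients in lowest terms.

step 1: -\frac{15}{2} e_{2}
Answer: -\frac{15}{2} e_{2}


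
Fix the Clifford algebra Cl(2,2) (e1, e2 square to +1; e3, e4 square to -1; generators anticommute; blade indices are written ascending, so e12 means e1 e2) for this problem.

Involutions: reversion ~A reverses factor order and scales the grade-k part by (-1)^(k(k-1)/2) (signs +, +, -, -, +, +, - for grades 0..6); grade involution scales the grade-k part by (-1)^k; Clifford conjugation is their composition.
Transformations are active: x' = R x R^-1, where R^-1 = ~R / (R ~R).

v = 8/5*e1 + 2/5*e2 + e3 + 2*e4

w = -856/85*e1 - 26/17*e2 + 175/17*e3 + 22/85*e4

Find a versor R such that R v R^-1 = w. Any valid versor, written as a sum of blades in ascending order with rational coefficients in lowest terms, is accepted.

Sketch: the shared square -57/25 makes R = v + w = -144/17*e1 - 96/85*e2 + 192/17*e3 + 192/85*e4 the natural versor; its sandwich fixes that direction, negates (v - w)/2, and sends v to w.
Answer: -144/17*e1 - 96/85*e2 + 192/17*e3 + 192/85*e4


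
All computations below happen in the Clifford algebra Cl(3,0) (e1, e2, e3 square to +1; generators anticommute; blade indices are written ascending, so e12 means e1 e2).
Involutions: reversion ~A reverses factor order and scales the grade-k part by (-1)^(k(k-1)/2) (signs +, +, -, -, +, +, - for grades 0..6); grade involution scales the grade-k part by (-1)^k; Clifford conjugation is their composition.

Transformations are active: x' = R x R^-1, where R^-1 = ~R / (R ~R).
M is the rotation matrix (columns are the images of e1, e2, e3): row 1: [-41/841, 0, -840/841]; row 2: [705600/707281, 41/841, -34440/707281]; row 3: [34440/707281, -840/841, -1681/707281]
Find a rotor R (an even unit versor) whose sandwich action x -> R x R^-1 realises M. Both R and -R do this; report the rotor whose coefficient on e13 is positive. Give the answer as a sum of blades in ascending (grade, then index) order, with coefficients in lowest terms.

Method: write R = a + b12*e12 + b13*e13 + b23*e23 with a^2 + b12^2 + b13^2 + b23^2 = 1 (so R^-1 = ~R). Expanding the columns R e_j ~R gives tr M = 4a^2 - 1 and, from the antisymmetric part, M21 - M12 = -4a*b12, M13 - M31 = 4a*b13, M32 - M23 = -4a*b23.
Here tr M = -1681/707281, so a^2 = (1 + tr M)/4 = 176400/707281 and a = ±420/841. Taking a = 420/841: M21 - M12 = 705600/707281, M13 - M31 = -740880/707281, M32 - M23 = -672000/707281, giving b12 = -420/841, b13 = -441/841, b23 = 400/841, i.e. R = 420/841 - 420/841*e12 - 441/841*e13 + 400/841*e23.
Its e13 coefficient is negative, so report the other preimage -R.
Answer: -420/841 + 420/841*e12 + 441/841*e13 - 400/841*e23. Sheet selection: the two-to-one cover makes ±R indistinguishable at the matrix level (trace -1681/707281), so uniqueness comes from the required sign on e13.


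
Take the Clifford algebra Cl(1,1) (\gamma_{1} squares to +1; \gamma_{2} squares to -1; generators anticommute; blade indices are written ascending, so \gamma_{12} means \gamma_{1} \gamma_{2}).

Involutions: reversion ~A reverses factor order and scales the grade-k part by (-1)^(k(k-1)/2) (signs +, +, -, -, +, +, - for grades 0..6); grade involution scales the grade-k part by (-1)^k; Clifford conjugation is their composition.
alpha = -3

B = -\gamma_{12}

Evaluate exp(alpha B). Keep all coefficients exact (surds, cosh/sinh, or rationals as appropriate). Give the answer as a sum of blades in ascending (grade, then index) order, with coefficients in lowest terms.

B^2 = (-1)^2*(\gamma_{12})^2 = 1*(+1) = 1 (a basis 2-blade squares to minus the product of its generators' squares).
B^2 = 1 — B^2 > 0, so the exponential closes hyperbolically: l = 1, alpha*l = -3, so exp(alpha B) = cosh(-3) + (sinh(-3)/1)*B = \cosh{\left(3 \right)} + (- \sinh{\left(3 \right)})*B.
Answer: \cosh{\left(3 \right)} + \sinh{\left(3 \right)} \gamma_{12}


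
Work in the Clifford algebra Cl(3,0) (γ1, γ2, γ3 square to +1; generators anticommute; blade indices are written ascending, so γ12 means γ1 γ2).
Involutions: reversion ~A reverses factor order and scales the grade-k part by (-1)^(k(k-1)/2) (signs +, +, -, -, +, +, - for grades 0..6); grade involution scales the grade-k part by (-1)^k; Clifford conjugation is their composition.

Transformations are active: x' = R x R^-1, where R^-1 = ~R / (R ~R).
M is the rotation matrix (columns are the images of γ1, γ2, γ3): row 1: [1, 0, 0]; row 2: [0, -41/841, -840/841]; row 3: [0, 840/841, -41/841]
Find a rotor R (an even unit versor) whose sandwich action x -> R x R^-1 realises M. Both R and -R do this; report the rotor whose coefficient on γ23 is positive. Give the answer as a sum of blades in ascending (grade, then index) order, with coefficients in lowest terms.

Method: write R = a + b12*γ12 + b13*γ13 + b23*γ23 with a^2 + b12^2 + b13^2 + b23^2 = 1 (so R^-1 = ~R). Expanding the columns R e_j ~R gives tr M = 4a^2 - 1 and, from the antisymmetric part, M21 - M12 = -4a*b12, M13 - M31 = 4a*b13, M32 - M23 = -4a*b23.
Here tr M = 759/841, so a^2 = (1 + tr M)/4 = 400/841 and a = ±20/29. Taking a = 20/29: M21 - M12 = 0, M13 - M31 = 0, M32 - M23 = 1680/841, giving b12 = 0, b13 = 0, b23 = -21/29, i.e. R = 20/29 - 21/29*γ23.
Its γ23 coefficient is negative, so report the other preimage -R.
Answer: -20/29 + 21/29*γ23. Key observation: the double cover Spin(3) -> SO(3) sends R and -R to the same matrix (trace 759/841 here), so the stated sign of the γ23 coefficient is what selects one sheet.
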